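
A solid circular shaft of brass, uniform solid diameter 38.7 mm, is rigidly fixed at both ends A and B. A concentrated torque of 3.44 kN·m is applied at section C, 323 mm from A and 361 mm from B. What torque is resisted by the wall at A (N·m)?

1820 N·m

With uniform GJ and both ends fixed, compatibility θ_AC = θ_CB gives T_A·a = T_B·b, together with T_A + T_B = T₀.
T_A = T₀·b/(a+b) = 3440·361/684.0 = 1816 N·m; T_B = 1624 N·m.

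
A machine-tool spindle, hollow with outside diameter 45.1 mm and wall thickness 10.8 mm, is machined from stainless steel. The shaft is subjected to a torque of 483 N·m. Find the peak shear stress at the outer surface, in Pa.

J = π(d_o⁴ − d_i⁴)/32 = π(0.0451⁴ − 0.0235⁴)/32 = 3.762×10^-7 m⁴.
τ_max = T·r/J = 483.0 × 0.0226 / 3.762×10^-7 = 2.895×10^7 Pa.

2.89e7 Pa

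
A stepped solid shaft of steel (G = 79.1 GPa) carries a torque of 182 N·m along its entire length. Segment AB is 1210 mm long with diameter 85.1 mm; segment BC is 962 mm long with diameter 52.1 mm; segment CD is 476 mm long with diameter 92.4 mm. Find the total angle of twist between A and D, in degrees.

J_AB = π(0.0851)⁴/32 = 5.15×10^-6 m⁴; J_BC = π(0.0521)⁴/32 = 7.23×10^-7 m⁴; J_CD = π(0.0924)⁴/32 = 7.16×10^-6 m⁴.
θ = (T/G)·Σ L_i/J_i = (182.0/79.1×10⁹)·(1.21/5.15×10^-6 + 0.962/7.23×10^-7 + 0.476/7.16×10^-6) = 3.754×10^-3 rad.

0.215°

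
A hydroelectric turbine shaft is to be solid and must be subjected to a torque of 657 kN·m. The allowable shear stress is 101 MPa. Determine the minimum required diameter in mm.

For a solid shaft τ_max = 16T/(πd³), so d = (16T/(π τ_allow))^(1/3) = (16·657000/(π·1.01×10^8))^(1/3) = 0.3212 m.

321 mm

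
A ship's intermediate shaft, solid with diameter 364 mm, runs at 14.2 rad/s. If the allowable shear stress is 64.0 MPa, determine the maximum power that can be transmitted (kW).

8610 kW

J = πd⁴/32 = π(0.364)⁴/32 = 1.723×10^-3 m⁴.
T_max = τ_allow·J/r = 6.40×10^7 × 1.723×10^-3 / 0.182 = 606100 N·m.
ω = 14.2 rad/s, so P_max = T_max·ω = 8.606×10^6 W.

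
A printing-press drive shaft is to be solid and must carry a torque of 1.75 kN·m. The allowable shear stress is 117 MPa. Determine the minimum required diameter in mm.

42.4 mm

For a solid shaft τ_max = 16T/(πd³), so d = (16T/(π τ_allow))^(1/3) = (16·1750/(π·1.17×10^8))^(1/3) = 0.04239 m.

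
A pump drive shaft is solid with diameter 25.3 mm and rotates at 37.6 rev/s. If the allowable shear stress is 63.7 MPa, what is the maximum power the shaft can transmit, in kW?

47.9 kW

J = πd⁴/32 = π(0.0253)⁴/32 = 4.022×10^-8 m⁴.
T_max = τ_allow·J/r = 6.37×10^7 × 4.022×10^-8 / 0.0126 = 202.5 N·m.
ω = 2π·37.6 = 236.2 rad/s, so P_max = T_max·ω = 4.785×10^4 W.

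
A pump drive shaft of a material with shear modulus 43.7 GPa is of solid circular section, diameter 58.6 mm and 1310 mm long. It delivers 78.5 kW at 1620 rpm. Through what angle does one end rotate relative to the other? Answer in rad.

ω = 2π·1620/60 = 169.6 rad/s, so T = P/ω = 78.5×10³ / 169.6 = 462.7 N·m.
J = πd⁴/32 = π(0.0586)⁴/32 = 1.158×10^-6 m⁴.
θ = T·L/(G·J) = 462.7 × 1.31 / (43.7×10⁹ × 1.158×10^-6) = 0.01198 rad.

0.0120 rad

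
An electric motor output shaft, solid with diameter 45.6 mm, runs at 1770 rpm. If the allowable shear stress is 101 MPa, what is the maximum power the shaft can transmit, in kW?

349 kW

J = πd⁴/32 = π(0.0456)⁴/32 = 4.245×10^-7 m⁴.
T_max = τ_allow·J/r = 1.01×10^8 × 4.245×10^-7 / 0.0228 = 1880 N·m.
ω = 2π·1770/60 = 185.4 rad/s, so P_max = T_max·ω = 3.485×10^5 W.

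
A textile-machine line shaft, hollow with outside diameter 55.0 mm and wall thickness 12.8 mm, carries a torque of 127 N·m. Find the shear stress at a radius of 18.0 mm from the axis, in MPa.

J = π(d_o⁴ − d_i⁴)/32 = π(0.0550⁴ − 0.0294⁴)/32 = 8.250×10^-7 m⁴.
Shear stress varies linearly with radius: τ = T·r/J = 127.0 × 0.0180 / 8.250×10^-7 = 2.771×10^6 Pa.

2.77 MPa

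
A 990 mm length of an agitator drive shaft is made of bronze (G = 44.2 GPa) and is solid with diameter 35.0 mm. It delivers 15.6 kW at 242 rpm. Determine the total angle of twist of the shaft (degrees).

ω = 2π·242/60 = 25.34 rad/s, so T = P/ω = 15.6×10³ / 25.34 = 615.6 N·m.
J = πd⁴/32 = π(0.0350)⁴/32 = 1.473×10^-7 m⁴.
θ = T·L/(G·J) = 615.6 × 0.990 / (44.2×10⁹ × 1.473×10^-7) = 0.09359 rad.

5.36°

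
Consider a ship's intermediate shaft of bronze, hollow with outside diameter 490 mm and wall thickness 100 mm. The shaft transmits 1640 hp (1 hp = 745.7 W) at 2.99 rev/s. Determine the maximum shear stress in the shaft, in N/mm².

3.21 N/mm²

ω = 2π·2.99 = 18.79 rad/s, so T = P/ω = 1640×745.7 / 18.79 = 65100 N·m.
J = π(d_o⁴ − d_i⁴)/32 = π(0.490⁴ − 0.290⁴)/32 = 4.965×10^-3 m⁴.
τ_max = T·r/J = 65100 × 0.245 / 4.965×10^-3 = 3.212×10^6 Pa.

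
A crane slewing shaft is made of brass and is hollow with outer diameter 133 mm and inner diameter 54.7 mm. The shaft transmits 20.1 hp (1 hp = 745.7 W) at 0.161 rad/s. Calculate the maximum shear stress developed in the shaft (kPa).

207000 kPa

ω = 0.161 rad/s, so T = P/ω = 20.1×745.7 / 0.1610 = 93100 N·m.
J = π(d_o⁴ − d_i⁴)/32 = π(0.133⁴ − 0.0547⁴)/32 = 2.984×10^-5 m⁴.
τ_max = T·r/J = 93100 × 0.0665 / 2.984×10^-5 = 2.075×10^8 Pa.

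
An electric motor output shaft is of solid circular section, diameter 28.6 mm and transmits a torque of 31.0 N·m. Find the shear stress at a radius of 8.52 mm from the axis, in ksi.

0.583 ksi

J = πd⁴/32 = π(0.0286)⁴/32 = 6.568×10^-8 m⁴.
Shear stress varies linearly with radius: τ = T·r/J = 31.00 × 0.00852 / 6.568×10^-8 = 4.021×10^6 Pa.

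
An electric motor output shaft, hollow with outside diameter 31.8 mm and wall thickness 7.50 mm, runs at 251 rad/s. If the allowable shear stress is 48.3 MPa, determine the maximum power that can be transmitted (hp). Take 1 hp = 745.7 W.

94.7 hp

J = π(d_o⁴ − d_i⁴)/32 = π(0.0318⁴ − 0.0168⁴)/32 = 9.257×10^-8 m⁴.
T_max = τ_allow·J/r = 4.83×10^7 × 9.257×10^-8 / 0.0159 = 281.2 N·m.
ω = 251 rad/s, so P_max = T_max·ω = 7.058×10^4 W.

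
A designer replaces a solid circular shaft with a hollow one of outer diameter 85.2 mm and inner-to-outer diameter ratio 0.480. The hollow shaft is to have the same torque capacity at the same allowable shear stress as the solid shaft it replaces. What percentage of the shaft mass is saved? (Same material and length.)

20.2 %

Equal τ_max and T ⇒ the solid shaft needs d_s³ = d_o³(1−k⁴), so d_s = 85.2·(1−0.480⁴)^(1/3) = 83.66 mm.
Area ratio A_h/A_s = d_o²(1−k²)/d_s² = (1−k²)/(1−k⁴)^(2/3) = 0.7981.
Mass saving = 1 − 0.7981 = 20.2 %.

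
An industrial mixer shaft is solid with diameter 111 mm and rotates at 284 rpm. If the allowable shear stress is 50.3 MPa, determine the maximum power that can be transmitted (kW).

402 kW

J = πd⁴/32 = π(0.111)⁴/32 = 1.490×10^-5 m⁴.
T_max = τ_allow·J/r = 5.03×10^7 × 1.490×10^-5 / 0.0555 = 13510 N·m.
ω = 2π·284/60 = 29.74 rad/s, so P_max = T_max·ω = 4.017×10^5 W.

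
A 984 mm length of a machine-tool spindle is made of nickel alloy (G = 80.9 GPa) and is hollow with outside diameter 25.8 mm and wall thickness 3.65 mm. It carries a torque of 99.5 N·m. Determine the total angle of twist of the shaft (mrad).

37.8 mrad

J = π(d_o⁴ − d_i⁴)/32 = π(0.0258⁴ − 0.0185⁴)/32 = 3.200×10^-8 m⁴.
θ = T·L/(G·J) = 99.50 × 0.984 / (80.9×10⁹ × 3.200×10^-8) = 0.03782 rad.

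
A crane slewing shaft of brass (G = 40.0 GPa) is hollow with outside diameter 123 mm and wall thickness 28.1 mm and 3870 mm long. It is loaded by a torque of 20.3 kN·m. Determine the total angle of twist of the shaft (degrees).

J = π(d_o⁴ − d_i⁴)/32 = π(0.123⁴ − 0.0668⁴)/32 = 2.052×10^-5 m⁴.
θ = T·L/(G·J) = 20300 × 3.87 / (40.0×10⁹ × 2.052×10^-5) = 0.09573 rad.

5.48°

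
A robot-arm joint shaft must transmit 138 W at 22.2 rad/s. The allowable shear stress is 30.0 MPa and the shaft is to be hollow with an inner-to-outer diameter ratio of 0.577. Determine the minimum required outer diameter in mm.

10.6 mm

ω = 22.2 rad/s, so T = P/ω = 138 / 22.20 = 6.216 N·m.
For a hollow shaft with d_i/d_o = 0.577: τ_max = 16T/(π d_o³ (1−k⁴)), so d_o = [16T/(π τ_allow (1−k⁴))]^(1/3) = [16·6.216/(π·3.00×10^7·0.8892)]^(1/3) = 0.01059 m.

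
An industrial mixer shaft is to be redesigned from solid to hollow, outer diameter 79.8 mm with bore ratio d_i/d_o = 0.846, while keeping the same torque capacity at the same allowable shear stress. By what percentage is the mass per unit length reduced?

54.1 %

Equal τ_max and T ⇒ the solid shaft needs d_s³ = d_o³(1−k⁴), so d_s = 79.8·(1−0.846⁴)^(1/3) = 62.82 mm.
Area ratio A_h/A_s = d_o²(1−k²)/d_s² = (1−k²)/(1−k⁴)^(2/3) = 0.4588.
Mass saving = 1 − 0.4588 = 54.1 %.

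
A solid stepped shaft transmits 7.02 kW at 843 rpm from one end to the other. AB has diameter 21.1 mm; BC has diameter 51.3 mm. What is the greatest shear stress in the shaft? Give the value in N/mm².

ω = 2π·843/60 = 88.28 rad/s, so T = P/ω = 7.02×10³ / 88.28 = 79.52 N·m.
Under the same torque, τ_max = 16T/(πd³) is largest where d is smallest — segment AB (d = 21.1 mm).
τ_max = 16·79.52/(π·(0.0211)³) = 4.311×10^7 Pa.

43.1 N/mm²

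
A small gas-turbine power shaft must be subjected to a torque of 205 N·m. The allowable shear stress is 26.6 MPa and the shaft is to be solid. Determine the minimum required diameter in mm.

For a solid shaft τ_max = 16T/(πd³), so d = (16T/(π τ_allow))^(1/3) = (16·205.0/(π·2.66×10^7))^(1/3) = 0.03398 m.

34.0 mm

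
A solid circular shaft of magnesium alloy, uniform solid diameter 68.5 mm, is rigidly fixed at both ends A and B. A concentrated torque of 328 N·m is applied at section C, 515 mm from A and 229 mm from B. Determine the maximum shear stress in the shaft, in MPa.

With uniform GJ and both ends fixed, compatibility θ_AC = θ_CB gives T_A·a = T_B·b, together with T_A + T_B = T₀.
T_A = T₀·b/(a+b) = 328.0·229/744.0 = 101.0 N·m; T_B = 227.0 N·m.
τ in each portion: τ_AC = 1.60×10^6 Pa, τ_CB = 3.60×10^6 Pa; maximum is in CB.
τ_max = T_CB·r/J = 227.0·0.0343/2.16×10^-6 = 3.598×10^6 Pa.

3.60 MPa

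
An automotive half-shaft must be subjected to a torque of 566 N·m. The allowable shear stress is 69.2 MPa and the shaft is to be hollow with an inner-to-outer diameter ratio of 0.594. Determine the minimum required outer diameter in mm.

36.2 mm

For a hollow shaft with d_i/d_o = 0.594: τ_max = 16T/(π d_o³ (1−k⁴)), so d_o = [16T/(π τ_allow (1−k⁴))]^(1/3) = [16·566.0/(π·6.92×10^7·0.8755)]^(1/3) = 0.03624 m.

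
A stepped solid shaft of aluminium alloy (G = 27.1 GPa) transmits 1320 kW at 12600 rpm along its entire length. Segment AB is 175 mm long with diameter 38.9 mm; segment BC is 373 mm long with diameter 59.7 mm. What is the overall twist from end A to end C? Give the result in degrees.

2.28°

ω = 2π·12600/60 = 1319 rad/s, so T = P/ω = 1320×10³ / 1319 = 1000 N·m.
J_AB = π(0.0389)⁴/32 = 2.25×10^-7 m⁴; J_BC = π(0.0597)⁴/32 = 1.25×10^-6 m⁴.
θ = (T/G)·Σ L_i/J_i = (1000/27.1×10⁹)·(0.175/2.25×10^-7 + 0.373/1.25×10^-6) = 0.03978 rad.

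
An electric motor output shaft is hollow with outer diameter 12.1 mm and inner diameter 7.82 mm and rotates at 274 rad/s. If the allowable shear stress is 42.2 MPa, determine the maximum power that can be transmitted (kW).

3.32 kW

J = π(d_o⁴ − d_i⁴)/32 = π(0.0121⁴ − 0.00782⁴)/32 = 1.737×10^-9 m⁴.
T_max = τ_allow·J/r = 4.22×10^7 × 1.737×10^-9 / 0.00605 = 12.12 N·m.
ω = 274 rad/s, so P_max = T_max·ω = 3320 W.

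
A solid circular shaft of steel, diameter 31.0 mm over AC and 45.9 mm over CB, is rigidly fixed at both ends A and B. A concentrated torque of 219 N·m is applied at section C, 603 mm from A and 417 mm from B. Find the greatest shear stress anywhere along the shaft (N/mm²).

10.1 N/mm²

Compatibility: T_A·a/J_AC = T_B·b/J_CB with T_A + T_B = T₀.
J_AC = 9.07×10^-8 m⁴, J_CB = 4.36×10^-7 m⁴, so T_A = T₀·(J_AC/a)/((J_AC/a)+(J_CB/b)) = 27.55 N·m, T_B = 191.5 N·m.
τ in each portion: τ_AC = 4.71×10^6 Pa, τ_CB = 1.01×10^7 Pa; maximum is in CB.
τ_max = T_CB·r/J = 191.5·0.0229/4.36×10^-7 = 1.008×10^7 Pa.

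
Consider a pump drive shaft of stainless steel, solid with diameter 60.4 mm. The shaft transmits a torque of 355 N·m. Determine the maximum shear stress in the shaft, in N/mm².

J = πd⁴/32 = π(0.0604)⁴/32 = 1.307×10^-6 m⁴.
τ_max = T·r/J = 355.0 × 0.0302 / 1.307×10^-6 = 8.205×10^6 Pa.

8.21 N/mm²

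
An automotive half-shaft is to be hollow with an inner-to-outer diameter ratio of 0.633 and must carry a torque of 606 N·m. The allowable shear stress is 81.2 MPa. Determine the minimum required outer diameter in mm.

35.6 mm

For a hollow shaft with d_i/d_o = 0.633: τ_max = 16T/(π d_o³ (1−k⁴)), so d_o = [16T/(π τ_allow (1−k⁴))]^(1/3) = [16·606.0/(π·8.12×10^7·0.8394)]^(1/3) = 0.03564 m.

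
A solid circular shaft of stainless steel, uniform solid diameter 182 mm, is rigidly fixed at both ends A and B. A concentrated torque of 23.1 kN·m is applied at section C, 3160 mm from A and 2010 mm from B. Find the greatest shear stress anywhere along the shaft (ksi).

1.73 ksi

With uniform GJ and both ends fixed, compatibility θ_AC = θ_CB gives T_A·a = T_B·b, together with T_A + T_B = T₀.
T_A = T₀·b/(a+b) = 23100·2010/5170 = 8981 N·m; T_B = 14120 N·m.
τ in each portion: τ_AC = 7.59×10^6 Pa, τ_CB = 1.19×10^7 Pa; maximum is in CB.
τ_max = T_CB·r/J = 14120·0.0910/1.08×10^-4 = 1.193×10^7 Pa.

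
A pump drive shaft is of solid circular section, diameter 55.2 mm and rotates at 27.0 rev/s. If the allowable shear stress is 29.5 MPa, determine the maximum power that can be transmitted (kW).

165 kW

J = πd⁴/32 = π(0.0552)⁴/32 = 9.115×10^-7 m⁴.
T_max = τ_allow·J/r = 2.95×10^7 × 9.115×10^-7 / 0.0276 = 974.2 N·m.
ω = 2π·27.0 = 169.6 rad/s, so P_max = T_max·ω = 1.653×10^5 W.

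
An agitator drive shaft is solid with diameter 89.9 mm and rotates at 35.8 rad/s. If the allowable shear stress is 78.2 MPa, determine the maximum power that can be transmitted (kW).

J = πd⁴/32 = π(0.0899)⁴/32 = 6.413×10^-6 m⁴.
T_max = τ_allow·J/r = 7.82×10^7 × 6.413×10^-6 / 0.0450 = 11160 N·m.
ω = 35.8 rad/s, so P_max = T_max·ω = 3.994×10^5 W.

399 kW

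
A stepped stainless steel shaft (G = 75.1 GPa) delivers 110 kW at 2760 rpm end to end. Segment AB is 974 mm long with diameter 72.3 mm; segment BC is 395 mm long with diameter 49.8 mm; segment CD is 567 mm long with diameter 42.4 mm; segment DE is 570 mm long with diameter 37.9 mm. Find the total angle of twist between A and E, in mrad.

28.5 mrad

ω = 2π·2760/60 = 289.0 rad/s, so T = P/ω = 110×10³ / 289.0 = 380.6 N·m.
J_AB = π(0.0723)⁴/32 = 2.68×10^-6 m⁴; J_BC = π(0.0498)⁴/32 = 6.04×10^-7 m⁴; J_CD = π(0.0424)⁴/32 = 3.17×10^-7 m⁴; J_DE = π(0.0379)⁴/32 = 2.03×10^-7 m⁴.
θ = (T/G)·Σ L_i/J_i = (380.6/75.1×10⁹)·(0.974/2.68×10^-6 + 0.395/6.04×10^-7 + 0.567/3.17×10^-7 + 0.570/2.03×10^-7) = 0.02847 rad.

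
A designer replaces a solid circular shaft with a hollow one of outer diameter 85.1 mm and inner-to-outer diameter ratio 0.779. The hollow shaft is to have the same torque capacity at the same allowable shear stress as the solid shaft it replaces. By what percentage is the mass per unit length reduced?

46.6 %

Equal τ_max and T ⇒ the solid shaft needs d_s³ = d_o³(1−k⁴), so d_s = 85.1·(1−0.779⁴)^(1/3) = 73.02 mm.
Area ratio A_h/A_s = d_o²(1−k²)/d_s² = (1−k²)/(1−k⁴)^(2/3) = 0.5340.
Mass saving = 1 − 0.5340 = 46.6 %.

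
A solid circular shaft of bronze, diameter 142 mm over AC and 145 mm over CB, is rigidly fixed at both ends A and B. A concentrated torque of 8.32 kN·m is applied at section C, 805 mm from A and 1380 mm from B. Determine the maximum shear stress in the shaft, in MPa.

Compatibility: T_A·a/J_AC = T_B·b/J_CB with T_A + T_B = T₀.
J_AC = 3.99×10^-5 m⁴, J_CB = 4.34×10^-5 m⁴, so T_A = T₀·(J_AC/a)/((J_AC/a)+(J_CB/b)) = 5091 N·m, T_B = 3229 N·m.
τ in each portion: τ_AC = 9.06×10^6 Pa, τ_CB = 5.39×10^6 Pa; maximum is in AC.
τ_max = T_AC·r/J = 5091·0.0710/3.99×10^-5 = 9.056×10^6 Pa.

9.06 MPa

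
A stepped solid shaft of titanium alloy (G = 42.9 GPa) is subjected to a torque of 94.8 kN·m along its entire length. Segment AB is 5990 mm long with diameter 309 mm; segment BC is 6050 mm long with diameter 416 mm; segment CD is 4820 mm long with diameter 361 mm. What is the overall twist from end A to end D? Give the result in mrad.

J_AB = π(0.309)⁴/32 = 8.95×10^-4 m⁴; J_BC = π(0.416)⁴/32 = 2.94×10^-3 m⁴; J_CD = π(0.361)⁴/32 = 1.67×10^-3 m⁴.
θ = (T/G)·Σ L_i/J_i = (94800/42.9×10⁹)·(5.99/8.95×10^-4 + 6.05/2.94×10^-3 + 4.82/1.67×10^-3) = 0.02572 rad.

25.7 mrad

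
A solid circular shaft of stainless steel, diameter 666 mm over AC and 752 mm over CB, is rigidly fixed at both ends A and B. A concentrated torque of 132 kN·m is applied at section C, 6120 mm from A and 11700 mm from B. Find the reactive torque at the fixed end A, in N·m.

Compatibility: T_A·a/J_AC = T_B·b/J_CB with T_A + T_B = T₀.
J_AC = 0.0193 m⁴, J_CB = 0.0314 m⁴, so T_A = T₀·(J_AC/a)/((J_AC/a)+(J_CB/b)) = 71340 N·m, T_B = 60660 N·m.

71300 N·m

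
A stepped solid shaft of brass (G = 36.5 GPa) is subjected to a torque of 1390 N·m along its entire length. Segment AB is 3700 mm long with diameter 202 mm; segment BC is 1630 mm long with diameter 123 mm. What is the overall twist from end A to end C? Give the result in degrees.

0.208°

J_AB = π(0.202)⁴/32 = 1.63×10^-4 m⁴; J_BC = π(0.123)⁴/32 = 2.25×10^-5 m⁴.
θ = (T/G)·Σ L_i/J_i = (1390/36.5×10⁹)·(3.70/1.63×10^-4 + 1.63/2.25×10^-5) = 3.624×10^-3 rad.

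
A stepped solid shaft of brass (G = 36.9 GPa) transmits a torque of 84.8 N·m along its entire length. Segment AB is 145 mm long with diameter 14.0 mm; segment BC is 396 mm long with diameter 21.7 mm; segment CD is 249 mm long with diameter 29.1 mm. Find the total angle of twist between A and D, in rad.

0.138 rad

J_AB = π(0.0140)⁴/32 = 3.77×10^-9 m⁴; J_BC = π(0.0217)⁴/32 = 2.18×10^-8 m⁴; J_CD = π(0.0291)⁴/32 = 7.04×10^-8 m⁴.
θ = (T/G)·Σ L_i/J_i = (84.80/36.9×10⁹)·(0.145/3.77×10^-9 + 0.396/2.18×10^-8 + 0.249/7.04×10^-8) = 0.1383 rad.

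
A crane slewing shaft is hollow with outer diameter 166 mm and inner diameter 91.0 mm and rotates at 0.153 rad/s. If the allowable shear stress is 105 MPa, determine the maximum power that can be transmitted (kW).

J = π(d_o⁴ − d_i⁴)/32 = π(0.166⁴ − 0.0910⁴)/32 = 6.782×10^-5 m⁴.
T_max = τ_allow·J/r = 1.05×10^8 × 6.782×10^-5 / 0.0830 = 85790 N·m.
ω = 0.153 rad/s, so P_max = T_max·ω = 1.313×10^4 W.

13.1 kW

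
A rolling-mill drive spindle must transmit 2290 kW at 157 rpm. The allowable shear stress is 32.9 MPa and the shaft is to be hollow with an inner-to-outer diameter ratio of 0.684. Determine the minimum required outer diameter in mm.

302 mm

ω = 2π·157/60 = 16.44 rad/s, so T = P/ω = 2290×10³ / 16.44 = 139300 N·m.
For a hollow shaft with d_i/d_o = 0.684: τ_max = 16T/(π d_o³ (1−k⁴)), so d_o = [16T/(π τ_allow (1−k⁴))]^(1/3) = [16·139300/(π·3.29×10^7·0.7811)]^(1/3) = 0.3022 m.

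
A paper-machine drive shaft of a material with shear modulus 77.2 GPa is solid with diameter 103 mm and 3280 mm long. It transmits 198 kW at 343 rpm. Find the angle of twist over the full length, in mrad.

21.2 mrad

ω = 2π·343/60 = 35.92 rad/s, so T = P/ω = 198×10³ / 35.92 = 5512 N·m.
J = πd⁴/32 = π(0.103)⁴/32 = 1.105×10^-5 m⁴.
θ = T·L/(G·J) = 5512 × 3.28 / (77.2×10⁹ × 1.105×10^-5) = 0.02120 rad.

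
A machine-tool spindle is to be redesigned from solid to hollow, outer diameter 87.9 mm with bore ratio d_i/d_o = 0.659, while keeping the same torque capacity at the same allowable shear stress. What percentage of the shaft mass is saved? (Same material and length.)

35.0 %

Equal τ_max and T ⇒ the solid shaft needs d_s³ = d_o³(1−k⁴), so d_s = 87.9·(1−0.659⁴)^(1/3) = 81.98 mm.
Area ratio A_h/A_s = d_o²(1−k²)/d_s² = (1−k²)/(1−k⁴)^(2/3) = 0.6503.
Mass saving = 1 − 0.6503 = 35.0 %.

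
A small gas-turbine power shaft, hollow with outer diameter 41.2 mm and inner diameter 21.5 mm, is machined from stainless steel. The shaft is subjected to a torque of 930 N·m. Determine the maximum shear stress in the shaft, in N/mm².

J = π(d_o⁴ − d_i⁴)/32 = π(0.0412⁴ − 0.0215⁴)/32 = 2.619×10^-7 m⁴.
τ_max = T·r/J = 930.0 × 0.0206 / 2.619×10^-7 = 7.315×10^7 Pa.

73.2 N/mm²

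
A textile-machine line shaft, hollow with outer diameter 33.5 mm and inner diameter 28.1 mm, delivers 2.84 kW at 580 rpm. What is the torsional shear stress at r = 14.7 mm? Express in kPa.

ω = 2π·580/60 = 60.74 rad/s, so T = P/ω = 2.84×10³ / 60.74 = 46.76 N·m.
J = π(d_o⁴ − d_i⁴)/32 = π(0.0335⁴ − 0.0281⁴)/32 = 6.244×10^-8 m⁴.
Shear stress varies linearly with radius: τ = T·r/J = 46.76 × 0.0147 / 6.244×10^-8 = 1.101×10^7 Pa.

11000 kPa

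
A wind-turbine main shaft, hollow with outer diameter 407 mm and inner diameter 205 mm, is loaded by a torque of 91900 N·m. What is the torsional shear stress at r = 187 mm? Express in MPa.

6.82 MPa

J = π(d_o⁴ − d_i⁴)/32 = π(0.407⁴ − 0.205⁴)/32 = 2.520×10^-3 m⁴.
Shear stress varies linearly with radius: τ = T·r/J = 91900 × 0.187 / 2.520×10^-3 = 6.818×10^6 Pa.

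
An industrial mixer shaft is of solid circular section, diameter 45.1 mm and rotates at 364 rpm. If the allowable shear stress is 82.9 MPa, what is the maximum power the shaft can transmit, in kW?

56.9 kW

J = πd⁴/32 = π(0.0451)⁴/32 = 4.062×10^-7 m⁴.
T_max = τ_allow·J/r = 8.29×10^7 × 4.062×10^-7 / 0.0226 = 1493 N·m.
ω = 2π·364/60 = 38.12 rad/s, so P_max = T_max·ω = 5.692×10^4 W.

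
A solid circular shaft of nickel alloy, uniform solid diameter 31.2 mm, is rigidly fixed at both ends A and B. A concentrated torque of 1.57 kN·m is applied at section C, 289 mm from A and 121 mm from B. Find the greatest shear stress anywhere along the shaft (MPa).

With uniform GJ and both ends fixed, compatibility θ_AC = θ_CB gives T_A·a = T_B·b, together with T_A + T_B = T₀.
T_A = T₀·b/(a+b) = 1570·121/410.0 = 463.3 N·m; T_B = 1107 N·m.
τ in each portion: τ_AC = 7.77×10^7 Pa, τ_CB = 1.86×10^8 Pa; maximum is in CB.
τ_max = T_CB·r/J = 1107·0.0156/9.30×10^-8 = 1.856×10^8 Pa.

186 MPa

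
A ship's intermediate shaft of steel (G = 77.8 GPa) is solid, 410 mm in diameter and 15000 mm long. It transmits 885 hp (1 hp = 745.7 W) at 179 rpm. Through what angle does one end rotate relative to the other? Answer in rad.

ω = 2π·179/60 = 18.74 rad/s, so T = P/ω = 885×745.7 / 18.74 = 35210 N·m.
J = πd⁴/32 = π(0.410)⁴/32 = 2.774×10^-3 m⁴.
θ = T·L/(G·J) = 35210 × 15.0 / (77.8×10⁹ × 2.774×10^-3) = 2.447×10^-3 rad.

0.00245 rad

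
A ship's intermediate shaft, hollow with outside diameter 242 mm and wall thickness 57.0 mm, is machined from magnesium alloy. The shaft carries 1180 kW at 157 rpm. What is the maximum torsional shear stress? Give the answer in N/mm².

ω = 2π·157/60 = 16.44 rad/s, so T = P/ω = 1180×10³ / 16.44 = 71770 N·m.
J = π(d_o⁴ − d_i⁴)/32 = π(0.242⁴ − 0.128⁴)/32 = 3.104×10^-4 m⁴.
τ_max = T·r/J = 71770 × 0.121 / 3.104×10^-4 = 2.798×10^7 Pa.

28.0 N/mm²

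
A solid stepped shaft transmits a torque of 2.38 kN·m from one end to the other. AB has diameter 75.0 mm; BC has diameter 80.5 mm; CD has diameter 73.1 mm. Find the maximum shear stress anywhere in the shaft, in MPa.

31.0 MPa

Under the same torque, τ_max = 16T/(πd³) is largest where d is smallest — segment CD (d = 73.1 mm).
τ_max = 16·2380/(π·(0.0731)³) = 3.103×10^7 Pa.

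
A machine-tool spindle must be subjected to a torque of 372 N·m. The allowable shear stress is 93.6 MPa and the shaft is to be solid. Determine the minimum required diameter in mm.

For a solid shaft τ_max = 16T/(πd³), so d = (16T/(π τ_allow))^(1/3) = (16·372.0/(π·9.36×10^7))^(1/3) = 0.02725 m.

27.3 mm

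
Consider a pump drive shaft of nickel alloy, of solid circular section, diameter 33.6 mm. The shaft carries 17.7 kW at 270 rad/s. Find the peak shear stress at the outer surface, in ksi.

1.28 ksi

ω = 270 rad/s, so T = P/ω = 17.7×10³ / 270.0 = 65.56 N·m.
J = πd⁴/32 = π(0.0336)⁴/32 = 1.251×10^-7 m⁴.
τ_max = T·r/J = 65.56 × 0.0168 / 1.251×10^-7 = 8.802×10^6 Pa.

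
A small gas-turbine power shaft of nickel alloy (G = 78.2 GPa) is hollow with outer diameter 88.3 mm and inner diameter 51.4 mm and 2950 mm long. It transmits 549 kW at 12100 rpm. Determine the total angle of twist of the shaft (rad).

ω = 2π·12100/60 = 1267 rad/s, so T = P/ω = 549×10³ / 1267 = 433.3 N·m.
J = π(d_o⁴ − d_i⁴)/32 = π(0.0883⁴ − 0.0514⁴)/32 = 5.283×10^-6 m⁴.
θ = T·L/(G·J) = 433.3 × 2.95 / (78.2×10⁹ × 5.283×10^-6) = 3.094×10^-3 rad.

0.00309 rad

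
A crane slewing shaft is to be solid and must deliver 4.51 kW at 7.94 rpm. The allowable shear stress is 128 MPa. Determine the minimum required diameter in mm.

60.0 mm

ω = 2π·7.94/60 = 0.8315 rad/s, so T = P/ω = 4.51×10³ / 0.8315 = 5424 N·m.
For a solid shaft τ_max = 16T/(πd³), so d = (16T/(π τ_allow))^(1/3) = (16·5424/(π·1.28×10^8))^(1/3) = 0.05998 m.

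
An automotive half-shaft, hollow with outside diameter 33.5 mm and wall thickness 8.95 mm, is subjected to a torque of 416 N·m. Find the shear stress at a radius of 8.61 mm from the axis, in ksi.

4.41 ksi

J = π(d_o⁴ − d_i⁴)/32 = π(0.0335⁴ − 0.0156⁴)/32 = 1.178×10^-7 m⁴.
Shear stress varies linearly with radius: τ = T·r/J = 416.0 × 0.00861 / 1.178×10^-7 = 3.040×10^7 Pa.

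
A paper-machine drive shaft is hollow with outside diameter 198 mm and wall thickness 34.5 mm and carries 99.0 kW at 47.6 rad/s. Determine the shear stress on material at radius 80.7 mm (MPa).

1.36 MPa

ω = 47.6 rad/s, so T = P/ω = 99.0×10³ / 47.60 = 2080 N·m.
J = π(d_o⁴ − d_i⁴)/32 = π(0.198⁴ − 0.129⁴)/32 = 1.237×10^-4 m⁴.
Shear stress varies linearly with radius: τ = T·r/J = 2080 × 0.0807 / 1.237×10^-4 = 1.357×10^6 Pa.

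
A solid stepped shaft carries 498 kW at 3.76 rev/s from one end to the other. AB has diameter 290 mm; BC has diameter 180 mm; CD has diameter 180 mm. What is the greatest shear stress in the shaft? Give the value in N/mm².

18.4 N/mm²

ω = 2π·3.76 = 23.62 rad/s, so T = P/ω = 498×10³ / 23.62 = 21080 N·m.
Under the same torque, τ_max = 16T/(πd³) is largest where d is smallest — segment BC (d = 180 mm).
τ_max = 16·21080/(π·(0.180)³) = 1.841×10^7 Pa.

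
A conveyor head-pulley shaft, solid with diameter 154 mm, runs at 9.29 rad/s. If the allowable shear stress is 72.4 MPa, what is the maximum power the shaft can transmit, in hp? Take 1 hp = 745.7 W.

J = πd⁴/32 = π(0.154)⁴/32 = 5.522×10^-5 m⁴.
T_max = τ_allow·J/r = 7.24×10^7 × 5.522×10^-5 / 0.0770 = 51920 N·m.
ω = 9.29 rad/s, so P_max = T_max·ω = 4.823×10^5 W.

647 hp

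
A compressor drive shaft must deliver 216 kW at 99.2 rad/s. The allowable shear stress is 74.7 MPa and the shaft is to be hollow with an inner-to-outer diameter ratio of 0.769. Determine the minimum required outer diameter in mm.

ω = 99.2 rad/s, so T = P/ω = 216×10³ / 99.20 = 2177 N·m.
For a hollow shaft with d_i/d_o = 0.769: τ_max = 16T/(π d_o³ (1−k⁴)), so d_o = [16T/(π τ_allow (1−k⁴))]^(1/3) = [16·2177/(π·7.47×10^7·0.6503)]^(1/3) = 0.06112 m.

61.1 mm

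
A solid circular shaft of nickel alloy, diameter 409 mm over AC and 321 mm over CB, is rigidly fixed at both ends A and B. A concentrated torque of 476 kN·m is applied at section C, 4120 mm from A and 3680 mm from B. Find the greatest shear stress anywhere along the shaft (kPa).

24900 kPa

Compatibility: T_A·a/J_AC = T_B·b/J_CB with T_A + T_B = T₀.
J_AC = 2.75×10^-3 m⁴, J_CB = 1.04×10^-3 m⁴, so T_A = T₀·(J_AC/a)/((J_AC/a)+(J_CB/b)) = 334100 N·m, T_B = 141900 N·m.
τ in each portion: τ_AC = 2.49×10^7 Pa, τ_CB = 2.19×10^7 Pa; maximum is in AC.
τ_max = T_AC·r/J = 334100·0.204/2.75×10^-3 = 2.487×10^7 Pa.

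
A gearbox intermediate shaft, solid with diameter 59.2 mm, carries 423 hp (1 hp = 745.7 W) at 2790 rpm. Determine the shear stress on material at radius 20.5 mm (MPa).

18.4 MPa

ω = 2π·2790/60 = 292.2 rad/s, so T = P/ω = 423×745.7 / 292.2 = 1080 N·m.
J = πd⁴/32 = π(0.0592)⁴/32 = 1.206×10^-6 m⁴.
Shear stress varies linearly with radius: τ = T·r/J = 1080 × 0.0205 / 1.206×10^-6 = 1.835×10^7 Pa.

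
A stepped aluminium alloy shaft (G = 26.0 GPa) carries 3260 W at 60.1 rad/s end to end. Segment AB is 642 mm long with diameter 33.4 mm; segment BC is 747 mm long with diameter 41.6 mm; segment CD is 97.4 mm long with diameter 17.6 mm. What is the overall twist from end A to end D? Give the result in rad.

0.0378 rad

ω = 60.1 rad/s, so T = P/ω = 3260 / 60.10 = 54.24 N·m.
J_AB = π(0.0334)⁴/32 = 1.22×10^-7 m⁴; J_BC = π(0.0416)⁴/32 = 2.94×10^-7 m⁴; J_CD = π(0.0176)⁴/32 = 9.42×10^-9 m⁴.
θ = (T/G)·Σ L_i/J_i = (54.24/26.0×10⁹)·(0.642/1.22×10^-7 + 0.747/2.94×10^-7 + 0.0974/9.42×10^-9) = 0.03783 rad.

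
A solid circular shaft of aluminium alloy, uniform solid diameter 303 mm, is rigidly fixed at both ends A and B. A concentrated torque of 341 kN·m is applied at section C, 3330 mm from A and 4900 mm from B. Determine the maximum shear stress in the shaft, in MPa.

37.2 MPa

With uniform GJ and both ends fixed, compatibility θ_AC = θ_CB gives T_A·a = T_B·b, together with T_A + T_B = T₀.
T_A = T₀·b/(a+b) = 341000·4900/8230 = 203000 N·m; T_B = 138000 N·m.
τ in each portion: τ_AC = 3.72×10^7 Pa, τ_CB = 2.53×10^7 Pa; maximum is in AC.
τ_max = T_AC·r/J = 203000·0.151/8.28×10^-4 = 3.717×10^7 Pa.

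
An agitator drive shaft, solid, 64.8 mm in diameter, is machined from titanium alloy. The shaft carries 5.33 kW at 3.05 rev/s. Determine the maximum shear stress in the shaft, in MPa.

5.21 MPa

ω = 2π·3.05 = 19.16 rad/s, so T = P/ω = 5.33×10³ / 19.16 = 278.1 N·m.
J = πd⁴/32 = π(0.0648)⁴/32 = 1.731×10^-6 m⁴.
τ_max = T·r/J = 278.1 × 0.0324 / 1.731×10^-6 = 5.206×10^6 Pa.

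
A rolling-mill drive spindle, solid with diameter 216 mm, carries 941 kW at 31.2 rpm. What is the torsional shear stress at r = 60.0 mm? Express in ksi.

ω = 2π·31.2/60 = 3.267 rad/s, so T = P/ω = 941×10³ / 3.267 = 288000 N·m.
J = πd⁴/32 = π(0.216)⁴/32 = 2.137×10^-4 m⁴.
Shear stress varies linearly with radius: τ = T·r/J = 288000 × 0.0600 / 2.137×10^-4 = 8.086×10^7 Pa.

11.7 ksi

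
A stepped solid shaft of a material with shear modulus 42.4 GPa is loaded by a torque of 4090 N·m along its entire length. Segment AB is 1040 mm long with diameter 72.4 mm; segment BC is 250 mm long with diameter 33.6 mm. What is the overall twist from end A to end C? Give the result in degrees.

13.2°

J_AB = π(0.0724)⁴/32 = 2.70×10^-6 m⁴; J_BC = π(0.0336)⁴/32 = 1.25×10^-7 m⁴.
θ = (T/G)·Σ L_i/J_i = (4090/42.4×10⁹)·(1.04/2.70×10^-6 + 0.250/1.25×10^-7) = 0.2299 rad.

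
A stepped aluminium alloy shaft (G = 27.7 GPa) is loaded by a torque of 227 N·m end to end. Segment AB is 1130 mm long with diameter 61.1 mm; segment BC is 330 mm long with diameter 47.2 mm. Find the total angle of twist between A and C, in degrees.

0.706°

J_AB = π(0.0611)⁴/32 = 1.37×10^-6 m⁴; J_BC = π(0.0472)⁴/32 = 4.87×10^-7 m⁴.
θ = (T/G)·Σ L_i/J_i = (227.0/27.7×10⁹)·(1.13/1.37×10^-6 + 0.330/4.87×10^-7) = 0.01232 rad.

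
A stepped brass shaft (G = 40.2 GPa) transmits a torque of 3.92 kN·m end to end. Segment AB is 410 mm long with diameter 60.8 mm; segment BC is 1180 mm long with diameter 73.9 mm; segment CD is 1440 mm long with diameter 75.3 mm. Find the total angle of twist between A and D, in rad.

0.114 rad

J_AB = π(0.0608)⁴/32 = 1.34×10^-6 m⁴; J_BC = π(0.0739)⁴/32 = 2.93×10^-6 m⁴; J_CD = π(0.0753)⁴/32 = 3.16×10^-6 m⁴.
θ = (T/G)·Σ L_i/J_i = (3920/40.2×10⁹)·(0.410/1.34×10^-6 + 1.18/2.93×10^-6 + 1.44/3.16×10^-6) = 0.1136 rad.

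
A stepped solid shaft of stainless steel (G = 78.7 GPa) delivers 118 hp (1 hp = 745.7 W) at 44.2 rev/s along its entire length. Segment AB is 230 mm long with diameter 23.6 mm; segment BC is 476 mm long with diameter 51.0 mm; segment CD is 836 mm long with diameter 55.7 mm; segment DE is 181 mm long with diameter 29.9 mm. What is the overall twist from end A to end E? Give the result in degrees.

2.64°

ω = 2π·44.2 = 277.7 rad/s, so T = P/ω = 118×745.7 / 277.7 = 316.8 N·m.
J_AB = π(0.0236)⁴/32 = 3.05×10^-8 m⁴; J_BC = π(0.0510)⁴/32 = 6.64×10^-7 m⁴; J_CD = π(0.0557)⁴/32 = 9.45×10^-7 m⁴; J_DE = π(0.0299)⁴/32 = 7.85×10^-8 m⁴.
θ = (T/G)·Σ L_i/J_i = (316.8/78.7×10⁹)·(0.230/3.05×10^-8 + 0.476/6.64×10^-7 + 0.836/9.45×10^-7 + 0.181/7.85×10^-8) = 0.04614 rad.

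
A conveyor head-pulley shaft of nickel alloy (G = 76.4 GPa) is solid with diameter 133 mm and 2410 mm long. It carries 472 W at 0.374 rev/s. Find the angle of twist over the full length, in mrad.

0.206 mrad

ω = 2π·0.374 = 2.350 rad/s, so T = P/ω = 472 / 2.350 = 200.9 N·m.
J = πd⁴/32 = π(0.133)⁴/32 = 3.072×10^-5 m⁴.
θ = T·L/(G·J) = 200.9 × 2.41 / (76.4×10⁹ × 3.072×10^-5) = 2.063×10^-4 rad.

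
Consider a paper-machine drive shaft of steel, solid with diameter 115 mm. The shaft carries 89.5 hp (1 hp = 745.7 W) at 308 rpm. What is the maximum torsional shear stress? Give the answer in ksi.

1.00 ksi

ω = 2π·308/60 = 32.25 rad/s, so T = P/ω = 89.5×745.7 / 32.25 = 2069 N·m.
J = πd⁴/32 = π(0.115)⁴/32 = 1.717×10^-5 m⁴.
τ_max = T·r/J = 2069 × 0.0575 / 1.717×10^-5 = 6.929×10^6 Pa.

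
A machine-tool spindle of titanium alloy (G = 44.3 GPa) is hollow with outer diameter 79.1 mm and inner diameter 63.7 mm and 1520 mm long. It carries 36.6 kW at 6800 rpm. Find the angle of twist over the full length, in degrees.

0.0454°

ω = 2π·6800/60 = 712.1 rad/s, so T = P/ω = 36.6×10³ / 712.1 = 51.40 N·m.
J = π(d_o⁴ − d_i⁴)/32 = π(0.0791⁴ − 0.0637⁴)/32 = 2.227×10^-6 m⁴.
θ = T·L/(G·J) = 51.40 × 1.52 / (44.3×10⁹ × 2.227×10^-6) = 7.919×10^-4 rad.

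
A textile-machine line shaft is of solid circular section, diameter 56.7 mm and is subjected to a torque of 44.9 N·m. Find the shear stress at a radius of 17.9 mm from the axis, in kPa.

J = πd⁴/32 = π(0.0567)⁴/32 = 1.015×10^-6 m⁴.
Shear stress varies linearly with radius: τ = T·r/J = 44.90 × 0.0179 / 1.015×10^-6 = 7.921×10^5 Pa.

792 kPa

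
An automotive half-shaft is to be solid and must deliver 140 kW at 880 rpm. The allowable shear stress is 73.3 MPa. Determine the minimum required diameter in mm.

ω = 2π·880/60 = 92.15 rad/s, so T = P/ω = 140×10³ / 92.15 = 1519 N·m.
For a solid shaft τ_max = 16T/(πd³), so d = (16T/(π τ_allow))^(1/3) = (16·1519/(π·7.33×10^7))^(1/3) = 0.04726 m.

47.3 mm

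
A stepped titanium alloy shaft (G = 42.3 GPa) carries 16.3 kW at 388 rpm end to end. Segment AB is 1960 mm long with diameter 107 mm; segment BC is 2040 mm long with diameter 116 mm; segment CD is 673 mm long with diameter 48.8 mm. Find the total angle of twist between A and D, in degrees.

0.802°

ω = 2π·388/60 = 40.63 rad/s, so T = P/ω = 16.3×10³ / 40.63 = 401.2 N·m.
J_AB = π(0.107)⁴/32 = 1.29×10^-5 m⁴; J_BC = π(0.116)⁴/32 = 1.78×10^-5 m⁴; J_CD = π(0.0488)⁴/32 = 5.57×10^-7 m⁴.
θ = (T/G)·Σ L_i/J_i = (401.2/42.3×10⁹)·(1.96/1.29×10^-5 + 2.04/1.78×10^-5 + 0.673/5.57×10^-7) = 0.01400 rad.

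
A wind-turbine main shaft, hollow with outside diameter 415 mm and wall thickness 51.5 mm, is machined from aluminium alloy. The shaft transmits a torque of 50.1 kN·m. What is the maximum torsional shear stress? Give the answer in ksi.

0.761 ksi

J = π(d_o⁴ − d_i⁴)/32 = π(0.415⁴ − 0.312⁴)/32 = 1.982×10^-3 m⁴.
τ_max = T·r/J = 50100 × 0.207 / 1.982×10^-3 = 5.246×10^6 Pa.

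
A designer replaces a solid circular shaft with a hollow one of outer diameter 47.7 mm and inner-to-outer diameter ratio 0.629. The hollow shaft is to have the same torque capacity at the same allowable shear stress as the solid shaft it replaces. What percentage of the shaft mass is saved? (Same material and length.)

32.3 %

Equal τ_max and T ⇒ the solid shaft needs d_s³ = d_o³(1−k⁴), so d_s = 47.7·(1−0.629⁴)^(1/3) = 45.07 mm.
Area ratio A_h/A_s = d_o²(1−k²)/d_s² = (1−k²)/(1−k⁴)^(2/3) = 0.6770.
Mass saving = 1 − 0.6770 = 32.3 %.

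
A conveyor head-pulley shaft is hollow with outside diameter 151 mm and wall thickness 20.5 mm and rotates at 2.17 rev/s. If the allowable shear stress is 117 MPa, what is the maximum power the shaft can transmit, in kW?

775 kW

J = π(d_o⁴ − d_i⁴)/32 = π(0.151⁴ − 0.110⁴)/32 = 3.667×10^-5 m⁴.
T_max = τ_allow·J/r = 1.17×10^8 × 3.667×10^-5 / 0.0755 = 56820 N·m.
ω = 2π·2.17 = 13.63 rad/s, so P_max = T_max·ω = 7.747×10^5 W.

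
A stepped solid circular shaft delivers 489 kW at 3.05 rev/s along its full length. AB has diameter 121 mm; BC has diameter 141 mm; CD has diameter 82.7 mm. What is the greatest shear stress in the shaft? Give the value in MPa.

ω = 2π·3.05 = 19.16 rad/s, so T = P/ω = 489×10³ / 19.16 = 25520 N·m.
Under the same torque, τ_max = 16T/(πd³) is largest where d is smallest — segment CD (d = 82.7 mm).
τ_max = 16·25520/(π·(0.0827)³) = 2.298×10^8 Pa.

230 MPa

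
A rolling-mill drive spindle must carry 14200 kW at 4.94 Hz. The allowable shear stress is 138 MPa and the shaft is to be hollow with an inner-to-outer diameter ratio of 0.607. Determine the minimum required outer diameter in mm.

ω = 2π·4.94 = 31.04 rad/s, so T = P/ω = 14200×10³ / 31.04 = 457500 N·m.
For a hollow shaft with d_i/d_o = 0.607: τ_max = 16T/(π d_o³ (1−k⁴)), so d_o = [16T/(π τ_allow (1−k⁴))]^(1/3) = [16·457500/(π·1.38×10^8·0.8642)]^(1/3) = 0.2693 m.

269 mm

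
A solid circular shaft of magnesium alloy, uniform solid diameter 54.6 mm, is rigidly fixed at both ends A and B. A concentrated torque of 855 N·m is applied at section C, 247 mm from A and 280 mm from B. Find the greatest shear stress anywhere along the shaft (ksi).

With uniform GJ and both ends fixed, compatibility θ_AC = θ_CB gives T_A·a = T_B·b, together with T_A + T_B = T₀.
T_A = T₀·b/(a+b) = 855.0·280/527.0 = 454.3 N·m; T_B = 400.7 N·m.
τ in each portion: τ_AC = 1.42×10^7 Pa, τ_CB = 1.25×10^7 Pa; maximum is in AC.
τ_max = T_AC·r/J = 454.3·0.0273/8.73×10^-7 = 1.421×10^7 Pa.

2.06 ksi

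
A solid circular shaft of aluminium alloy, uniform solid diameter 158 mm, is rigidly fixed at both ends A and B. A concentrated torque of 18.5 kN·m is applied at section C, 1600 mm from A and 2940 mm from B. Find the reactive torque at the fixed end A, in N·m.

12000 N·m

With uniform GJ and both ends fixed, compatibility θ_AC = θ_CB gives T_A·a = T_B·b, together with T_A + T_B = T₀.
T_A = T₀·b/(a+b) = 18500·2940/4540 = 11980 N·m; T_B = 6520 N·m.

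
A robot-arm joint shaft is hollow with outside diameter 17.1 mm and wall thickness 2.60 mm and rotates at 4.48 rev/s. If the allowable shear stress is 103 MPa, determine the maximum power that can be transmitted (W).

2180 W

J = π(d_o⁴ − d_i⁴)/32 = π(0.0171⁴ − 0.0119⁴)/32 = 6.426×10^-9 m⁴.
T_max = τ_allow·J/r = 1.03×10^8 × 6.426×10^-9 / 0.00855 = 77.41 N·m.
ω = 2π·4.48 = 28.15 rad/s, so P_max = T_max·ω = 2179 W.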